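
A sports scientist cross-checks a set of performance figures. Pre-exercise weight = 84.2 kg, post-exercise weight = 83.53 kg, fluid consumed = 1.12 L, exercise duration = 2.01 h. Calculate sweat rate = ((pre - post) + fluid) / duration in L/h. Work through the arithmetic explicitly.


Weight loss = 84.2 - 83.53 = 0.67 kg (approx L)
Total sweat = 0.67 + 1.12 = 1.79 L
Sweat rate = 1.79 / 2.01 = 0.891 L/h

0.891 L/h


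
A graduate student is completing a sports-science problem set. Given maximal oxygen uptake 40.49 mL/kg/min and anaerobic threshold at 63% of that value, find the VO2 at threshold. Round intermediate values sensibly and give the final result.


Percentage as decimal = 0.63
VO2 at AT = 40.49 * 0.63 = 25.51 mL/kg/min

25.51 mL/kg/min


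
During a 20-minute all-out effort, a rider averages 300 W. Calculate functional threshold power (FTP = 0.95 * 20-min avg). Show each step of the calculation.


FTP = 0.95 * 300
= 285.0 W

285.0 W


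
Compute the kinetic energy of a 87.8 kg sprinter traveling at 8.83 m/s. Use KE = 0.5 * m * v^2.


Velocity squared = 77.9689
KE = 0.5 * 87.8 * 77.9689 = 3422.83 J

3422.83 J


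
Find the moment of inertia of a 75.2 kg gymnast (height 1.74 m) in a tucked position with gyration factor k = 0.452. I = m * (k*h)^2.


Radius of gyration = 0.452 * 1.74 = 0.78648 m
I = 75.2 * 0.78648^2
= 75.2 * 0.618551
= 46.515 kg*m^2

46.515 kg*m^2


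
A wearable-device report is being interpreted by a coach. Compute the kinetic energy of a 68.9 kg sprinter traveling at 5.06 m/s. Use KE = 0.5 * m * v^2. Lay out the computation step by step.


Velocity squared = 25.6036
KE = 0.5 * 68.9 * 25.6036 = 882.04 J

882.04 J


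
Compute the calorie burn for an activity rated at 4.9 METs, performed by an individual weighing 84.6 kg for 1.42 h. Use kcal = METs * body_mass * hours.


Product of METs and mass = 4.9 * 84.6 = 414.54
Total kcal = 414.54 * 1.42 = 588.65 kcal

588.65 kcal


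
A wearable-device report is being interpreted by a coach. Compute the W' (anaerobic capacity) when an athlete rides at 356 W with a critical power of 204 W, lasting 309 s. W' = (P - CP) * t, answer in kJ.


Above-CP power = 152 W
Duration = 309 s
W' = 152 * 309 = 46968 J
Convert: 46968 / 1000 = 46.968 kJ

46.968 kJ


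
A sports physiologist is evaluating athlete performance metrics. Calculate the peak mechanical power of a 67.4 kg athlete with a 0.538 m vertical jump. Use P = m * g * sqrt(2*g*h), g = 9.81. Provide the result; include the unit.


First, sqrt(2gh) = sqrt(2 * 9.81 * 0.538)
= sqrt(10.55556) = 3.248932 m/s
Power = 67.4 * 9.81 * 3.248932 = 2148.17 W

2148.17 W


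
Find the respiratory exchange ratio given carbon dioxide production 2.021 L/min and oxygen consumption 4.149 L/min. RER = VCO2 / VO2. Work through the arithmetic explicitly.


VCO2 = 2.021 L/min
VO2 = 4.149 L/min
RER = 2.021 / 4.149 = 0.4871

0.4871


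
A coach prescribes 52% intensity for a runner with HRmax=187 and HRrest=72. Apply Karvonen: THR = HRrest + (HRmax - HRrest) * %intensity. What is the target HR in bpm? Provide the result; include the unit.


Heart rate reserve = 187 - 72 = 115
Intensity fraction = 52 / 100 = 0.52
THR = 72 + 115 * 0.52 = 131.8 bpm

131.8 bpm


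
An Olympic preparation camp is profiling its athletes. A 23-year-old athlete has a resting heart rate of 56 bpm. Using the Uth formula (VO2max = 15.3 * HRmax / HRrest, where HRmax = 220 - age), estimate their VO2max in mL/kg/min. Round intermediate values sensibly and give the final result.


HRmax = 220 - 23 = 197 bpm
Ratio = HRmax / HRrest = 197 / 56 = 3.5179
VO2max = 15.3 * 3.5179 = 53.82 mL/kg/min

53.82 mL/kg/min


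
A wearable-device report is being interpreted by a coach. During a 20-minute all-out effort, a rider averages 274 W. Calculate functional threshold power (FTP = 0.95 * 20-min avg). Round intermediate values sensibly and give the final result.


FTP = 0.95 * 274
= 260.3 W

260.3 W


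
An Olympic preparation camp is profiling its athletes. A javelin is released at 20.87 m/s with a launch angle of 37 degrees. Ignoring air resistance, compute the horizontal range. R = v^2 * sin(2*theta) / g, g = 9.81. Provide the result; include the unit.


Launch speed squared = 435.5569
sin(2 * 37 deg) = 0.961262
Range = 435.5569 * 0.961262 / 9.81
= 42.679 m

42.679 m


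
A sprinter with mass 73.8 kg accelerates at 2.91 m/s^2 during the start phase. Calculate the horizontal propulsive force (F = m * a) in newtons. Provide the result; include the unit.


F = m * a
= 73.8 * 2.91
= 214.76 N

214.76 N


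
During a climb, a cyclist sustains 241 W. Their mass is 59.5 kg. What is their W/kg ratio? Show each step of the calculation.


Power-to-weight = 241 W / 59.5 kg
= 4.05 W/kg

4.05 W/kg


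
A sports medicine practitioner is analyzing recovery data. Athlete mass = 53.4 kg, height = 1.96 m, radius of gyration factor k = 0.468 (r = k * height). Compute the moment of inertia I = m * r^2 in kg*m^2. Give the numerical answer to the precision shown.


r = k * height = 0.468 * 1.96 = 0.91728 m
r^2 = 0.91728^2 = 0.841403
I = 53.4 * 0.841403 = 44.931 kg*m^2

44.931 kg*m^2


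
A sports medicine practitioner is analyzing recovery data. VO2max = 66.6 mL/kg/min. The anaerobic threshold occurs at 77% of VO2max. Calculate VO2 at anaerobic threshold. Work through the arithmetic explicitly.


AT fraction = 77 / 100 = 0.77
AT VO2 = 66.6 * 0.77
= 51.28 mL/kg/min

51.28 mL/kg/min


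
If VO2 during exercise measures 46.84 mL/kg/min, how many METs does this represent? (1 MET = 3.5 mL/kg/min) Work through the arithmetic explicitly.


METs = VO2 / 3.5 = 46.84 / 3.5 = 13.38

13.38 METs


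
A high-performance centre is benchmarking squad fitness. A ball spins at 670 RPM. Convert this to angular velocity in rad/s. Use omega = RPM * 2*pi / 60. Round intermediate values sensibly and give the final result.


omega = 670 * 2 * pi / 60
= 670 * 6.28318531 / 60
= 4209.734 / 60
= 70.162 rad/s

70.162 rad/s


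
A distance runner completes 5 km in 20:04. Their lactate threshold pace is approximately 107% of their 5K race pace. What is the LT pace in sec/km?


Convert to seconds: 20 min 4 s = 1204 s
Pace per km = 1204 / 5 = 240.8 s/km
LT pace = 240.8 * 1.07 = 257.66 s/km

257.66 s/km


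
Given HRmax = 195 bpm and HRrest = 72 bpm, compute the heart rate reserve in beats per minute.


Heart rate reserve = maximum HR minus resting HR
HRR = 195 - 72 = 123 bpm

123 bpm


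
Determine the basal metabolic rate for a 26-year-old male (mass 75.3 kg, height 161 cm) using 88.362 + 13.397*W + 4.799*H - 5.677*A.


BMR = 88.362 + 13.397*75.3 + 4.799*161 - 5.677*26
= 1722.19 kcal/day

1722.19 kcal/day


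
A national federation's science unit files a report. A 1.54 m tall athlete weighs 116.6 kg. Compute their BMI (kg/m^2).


height^2 = 2.3716 m^2
BMI = 116.6 / 2.3716 = 49.17 kg/m^2

49.17 kg/m^2


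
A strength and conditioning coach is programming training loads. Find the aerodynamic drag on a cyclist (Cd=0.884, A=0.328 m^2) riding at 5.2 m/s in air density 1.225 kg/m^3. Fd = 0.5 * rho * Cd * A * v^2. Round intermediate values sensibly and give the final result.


Fd = 0.5 * 1.225 * 0.884 * 0.328 * 5.2^2
= 0.5 * 1.225 * 0.884 * 0.328 * 27.04
= 4.802 N

4.802 N


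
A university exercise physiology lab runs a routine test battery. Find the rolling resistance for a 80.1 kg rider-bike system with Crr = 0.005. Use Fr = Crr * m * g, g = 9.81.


m * g = 80.1 * 9.81 = 785.781 N
Fr = 0.005 * 785.781 = 3.929 N

3.929 N


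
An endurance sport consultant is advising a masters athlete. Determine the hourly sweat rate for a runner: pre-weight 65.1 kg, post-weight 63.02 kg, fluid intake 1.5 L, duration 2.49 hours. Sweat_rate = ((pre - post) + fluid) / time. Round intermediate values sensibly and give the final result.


Mass lost = 65.1 - 63.02 = 2.08 kg
Add fluid consumed: 2.08 + 1.5 = 3.58 L total sweat
Sweat rate = 3.58 / 2.49 = 1.438 L/h

1.438 L/h


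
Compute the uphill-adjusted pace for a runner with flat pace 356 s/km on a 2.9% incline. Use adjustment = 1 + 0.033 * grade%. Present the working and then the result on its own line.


Adjustment factor = 1 + 0.033 * 2.9 = 1.0957
Grade-adjusted pace = 356 * 1.0957 = 390.07 s/km

390.07 s/km


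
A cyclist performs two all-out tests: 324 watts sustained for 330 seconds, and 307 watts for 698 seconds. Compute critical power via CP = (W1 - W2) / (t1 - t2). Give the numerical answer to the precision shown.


W1 = P1 * t1 = 324 * 330 = 106920 J
W2 = P2 * t2 = 307 * 698 = 214286 J
CP = (106920 - 214286) / (330 - 698)
= 291.76 W

291.76 W


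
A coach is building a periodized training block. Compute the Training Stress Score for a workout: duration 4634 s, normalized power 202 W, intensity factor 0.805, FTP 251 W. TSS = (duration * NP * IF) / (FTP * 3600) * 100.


Product = 4634 * 202 * 0.805 = 753534.74
Base = 251 * 3600 = 903600
TSS = 753534.74 / 903600 * 100 = 83.39

83.39 TSS


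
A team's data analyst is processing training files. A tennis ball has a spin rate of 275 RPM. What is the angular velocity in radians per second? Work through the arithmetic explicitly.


Convert RPM to rad/s: multiply by 2*pi and divide by 60
omega = 275 * 2 * pi / 60
= 28.798 rad/s

28.798 rad/s


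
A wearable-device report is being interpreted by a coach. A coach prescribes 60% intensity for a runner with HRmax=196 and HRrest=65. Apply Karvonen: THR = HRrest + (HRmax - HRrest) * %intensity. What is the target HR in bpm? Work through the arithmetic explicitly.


Heart rate reserve = 196 - 65 = 131
Intensity fraction = 60 / 100 = 0.6
THR = 65 + 131 * 0.6 = 143.6 bpm

143.6 bpm


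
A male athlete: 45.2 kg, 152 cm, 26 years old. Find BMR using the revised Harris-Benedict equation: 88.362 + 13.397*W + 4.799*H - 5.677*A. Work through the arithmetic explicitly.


Intercept = 88.362
Weight contribution = 13.397 * 45.2 = 605.5444
Height contribution = 4.799 * 152 = 729.448
Age contribution = 5.677 * 26 = 147.602
BMR = 88.362 + 605.5444 + 729.448 - 147.602
= 1275.75 kcal/day

1275.75 kcal/day


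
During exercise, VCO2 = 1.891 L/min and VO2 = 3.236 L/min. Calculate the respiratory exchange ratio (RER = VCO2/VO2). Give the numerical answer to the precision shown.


RER = VCO2 / VO2
= 1.891 / 3.236
= 0.5844

0.5844


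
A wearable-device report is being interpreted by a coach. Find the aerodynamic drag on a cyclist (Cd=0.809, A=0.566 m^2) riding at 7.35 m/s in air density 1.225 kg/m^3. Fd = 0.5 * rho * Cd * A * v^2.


Fd = 0.5 * 1.225 * 0.809 * 0.566 * 7.35^2
= 0.5 * 1.225 * 0.809 * 0.566 * 54.0225
= 15.151 N

15.151 N


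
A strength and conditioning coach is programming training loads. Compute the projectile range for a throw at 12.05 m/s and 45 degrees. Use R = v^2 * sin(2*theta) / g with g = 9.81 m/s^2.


Two times the angle = 90 degrees
sin(90) = 1.0
R = 145.2025 * 1.0 / 9.81 = 14.801 m

14.801 m


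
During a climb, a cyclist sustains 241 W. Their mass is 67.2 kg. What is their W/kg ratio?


Power-to-weight = 241 W / 67.2 kg
= 3.586 W/kg

3.586 W/kg


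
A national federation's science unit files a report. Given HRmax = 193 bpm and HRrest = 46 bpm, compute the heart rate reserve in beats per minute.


Heart rate reserve = maximum HR minus resting HR
HRR = 193 - 46 = 147 bpm

147 bpm


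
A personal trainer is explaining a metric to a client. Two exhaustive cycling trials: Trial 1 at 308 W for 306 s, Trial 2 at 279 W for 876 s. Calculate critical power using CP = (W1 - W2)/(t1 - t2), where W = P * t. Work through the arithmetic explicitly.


W1 = 308 * 306 = 94248 J
W2 = 279 * 876 = 244404 J
CP = (94248 - 244404) / (306 - 876)
= -150156 / -570
= 263.43 W

263.43 W


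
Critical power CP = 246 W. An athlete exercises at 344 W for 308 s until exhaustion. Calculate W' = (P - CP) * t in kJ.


P - CP = 344 - 246 = 98 W
W' = 98 * 308 = 30184 J
= 30184 / 1000 = 30.184 kJ

30.184 kJ


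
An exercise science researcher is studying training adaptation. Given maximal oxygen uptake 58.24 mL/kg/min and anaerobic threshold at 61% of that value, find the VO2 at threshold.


Percentage as decimal = 0.61
VO2 at AT = 58.24 * 0.61 = 35.53 mL/kg/min

35.53 mL/kg/min


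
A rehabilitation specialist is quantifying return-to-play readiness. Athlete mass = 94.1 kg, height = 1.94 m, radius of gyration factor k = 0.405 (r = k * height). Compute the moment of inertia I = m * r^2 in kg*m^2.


r = k * height = 0.405 * 1.94 = 0.7857 m
r^2 = 0.7857^2 = 0.617324
I = 94.1 * 0.617324 = 58.09 kg*m^2

58.09 kg*m^2


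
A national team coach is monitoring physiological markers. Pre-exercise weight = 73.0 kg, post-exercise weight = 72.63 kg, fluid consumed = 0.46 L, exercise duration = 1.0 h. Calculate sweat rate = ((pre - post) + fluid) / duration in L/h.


Weight loss = 73.0 - 72.63 = 0.37 kg (approx L)
Total sweat = 0.37 + 0.46 = 0.83 L
Sweat rate = 0.83 / 1.0 = 0.83 L/h

0.83 L/h


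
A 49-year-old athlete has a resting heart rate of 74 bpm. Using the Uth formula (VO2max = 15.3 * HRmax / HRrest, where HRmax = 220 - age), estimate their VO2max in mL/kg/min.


HRmax = 220 - 49 = 171 bpm
Ratio = HRmax / HRrest = 171 / 74 = 2.3108
VO2max = 15.3 * 2.3108 = 35.36 mL/kg/min

35.36 mL/kg/min


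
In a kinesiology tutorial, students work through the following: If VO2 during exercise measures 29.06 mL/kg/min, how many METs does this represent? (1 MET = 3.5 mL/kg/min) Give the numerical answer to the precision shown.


METs = VO2 / 3.5 = 29.06 / 3.5 = 8.3

8.3 METs


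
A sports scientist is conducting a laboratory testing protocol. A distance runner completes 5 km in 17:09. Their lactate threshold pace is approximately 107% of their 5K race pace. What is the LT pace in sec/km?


Convert to seconds: 17 min 9 s = 1029 s
Pace per km = 1029 / 5 = 205.8 s/km
LT pace = 205.8 * 1.07 = 220.21 s/km

220.21 s/km


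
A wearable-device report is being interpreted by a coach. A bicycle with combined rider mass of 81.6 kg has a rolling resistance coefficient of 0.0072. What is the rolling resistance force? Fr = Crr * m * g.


Fr = 0.0072 * 81.6 * 9.81
= 0.58752 * 9.81
= 5.764 N

5.764 N


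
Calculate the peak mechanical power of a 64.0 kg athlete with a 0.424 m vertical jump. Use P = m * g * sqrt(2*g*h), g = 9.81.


First, sqrt(2gh) = sqrt(2 * 9.81 * 0.424)
= sqrt(8.31888) = 2.884247 m/s
Power = 64.0 * 9.81 * 2.884247 = 1810.85 W

1810.85 W


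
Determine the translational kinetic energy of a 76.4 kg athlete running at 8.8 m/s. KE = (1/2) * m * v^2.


KE = 0.5 * m * v^2
= 0.5 * 76.4 * 8.8^2
= 0.5 * 76.4 * 77.44
= 2958.21 J

2958.21 J


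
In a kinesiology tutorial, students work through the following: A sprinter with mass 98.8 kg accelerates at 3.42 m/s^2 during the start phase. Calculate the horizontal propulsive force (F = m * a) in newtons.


F = m * a
= 98.8 * 3.42
= 337.9 N

337.9 N


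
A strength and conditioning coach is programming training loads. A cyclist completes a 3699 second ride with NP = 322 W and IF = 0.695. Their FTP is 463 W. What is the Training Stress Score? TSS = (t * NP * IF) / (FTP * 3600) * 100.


t * NP * IF = 3699 * 322 * 0.695 = 827799.21
FTP * 3600 = 1666800
TSS = (827799.21 / 1666800) * 100 = 49.66

49.66 TSS


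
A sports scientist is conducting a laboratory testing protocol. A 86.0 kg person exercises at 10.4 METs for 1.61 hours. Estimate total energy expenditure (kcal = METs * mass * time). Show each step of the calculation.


Energy = METs * mass(kg) * time(h)
= 10.4 * 86.0 * 1.61
= 1439.98 kcal

1439.98 kcal


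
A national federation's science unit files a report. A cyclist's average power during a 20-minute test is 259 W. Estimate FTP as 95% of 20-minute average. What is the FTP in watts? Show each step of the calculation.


FTP = 20-min power * 0.95
= 259 * 0.95
= 246.05 W

246.05 W


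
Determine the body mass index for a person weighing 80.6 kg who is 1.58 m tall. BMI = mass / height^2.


BMI = mass / height^2
= 80.6 / 1.58^2
= 80.6 / 2.4964
= 32.29 kg/m^2

32.29 kg/m^2


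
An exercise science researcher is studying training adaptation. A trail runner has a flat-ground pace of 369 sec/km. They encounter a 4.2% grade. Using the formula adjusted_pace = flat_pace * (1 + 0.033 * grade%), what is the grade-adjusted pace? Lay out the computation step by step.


Grade factor = 1 + 0.033 * 4.2 = 1.1386
Adjusted = 369 * 1.1386 = 420.14 sec/km

420.14 s/km


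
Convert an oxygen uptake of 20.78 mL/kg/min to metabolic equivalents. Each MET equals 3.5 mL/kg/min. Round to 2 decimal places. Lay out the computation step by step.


One MET = 3.5 mL/kg/min
Number of METs = 20.78 / 3.5
= 5.94 METs

5.94 METs


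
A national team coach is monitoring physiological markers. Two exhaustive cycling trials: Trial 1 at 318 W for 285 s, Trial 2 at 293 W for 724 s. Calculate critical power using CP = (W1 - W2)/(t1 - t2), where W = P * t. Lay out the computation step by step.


W1 = 318 * 285 = 90630 J
W2 = 293 * 724 = 212132 J
CP = (90630 - 212132) / (285 - 724)
= -121502 / -439
= 276.77 W

276.77 W


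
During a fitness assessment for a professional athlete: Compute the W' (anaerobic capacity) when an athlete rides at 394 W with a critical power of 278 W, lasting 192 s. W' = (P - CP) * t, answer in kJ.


Above-CP power = 116 W
Duration = 192 s
W' = 116 * 192 = 22272 J
Convert: 22272 / 1000 = 22.272 kJ

22.272 kJ


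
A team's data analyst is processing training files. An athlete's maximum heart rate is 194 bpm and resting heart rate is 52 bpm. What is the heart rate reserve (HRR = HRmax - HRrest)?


HRR = HRmax - HRrest
= 194 - 52
= 142 bpm

142 bpm


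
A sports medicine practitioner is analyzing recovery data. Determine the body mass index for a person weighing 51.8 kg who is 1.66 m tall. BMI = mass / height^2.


BMI = mass / height^2
= 51.8 / 1.66^2
= 51.8 / 2.7556
= 18.8 kg/m^2

18.8 kg/m^2


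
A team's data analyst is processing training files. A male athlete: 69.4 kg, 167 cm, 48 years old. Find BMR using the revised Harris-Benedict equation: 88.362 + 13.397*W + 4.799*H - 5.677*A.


Intercept = 88.362
Weight contribution = 13.397 * 69.4 = 929.7518
Height contribution = 4.799 * 167 = 801.433
Age contribution = 5.677 * 48 = 272.496
BMR = 88.362 + 929.7518 + 801.433 - 272.496
= 1547.05 kcal/day

1547.05 kcal/day


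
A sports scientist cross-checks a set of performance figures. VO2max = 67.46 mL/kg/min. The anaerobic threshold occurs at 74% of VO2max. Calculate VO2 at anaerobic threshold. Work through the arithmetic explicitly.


AT fraction = 74 / 100 = 0.74
AT VO2 = 67.46 * 0.74
= 49.92 mL/kg/min

49.92 mL/kg/min


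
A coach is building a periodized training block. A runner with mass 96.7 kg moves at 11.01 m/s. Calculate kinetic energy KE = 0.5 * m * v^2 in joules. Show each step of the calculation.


v^2 = 11.01^2 = 121.2201
KE = 0.5 * 96.7 * 121.2201
= 5860.99 J

5860.99 J


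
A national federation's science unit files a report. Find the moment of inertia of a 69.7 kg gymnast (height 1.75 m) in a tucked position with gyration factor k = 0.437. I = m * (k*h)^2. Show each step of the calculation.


Radius of gyration = 0.437 * 1.75 = 0.76475 m
I = 69.7 * 0.76475^2
= 69.7 * 0.584843
= 40.764 kg*m^2

40.764 kg*m^2


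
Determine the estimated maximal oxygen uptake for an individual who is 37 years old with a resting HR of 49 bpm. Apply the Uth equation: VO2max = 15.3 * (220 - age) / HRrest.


HRmax = 220 - 37 = 183
VO2max = 15.3 * (183 / 49)
= 15.3 * 3.7347
= 57.14 mL/kg/min

57.14 mL/kg/min


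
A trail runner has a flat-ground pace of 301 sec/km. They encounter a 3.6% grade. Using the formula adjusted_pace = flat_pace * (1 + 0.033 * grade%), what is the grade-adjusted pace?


Grade factor = 1 + 0.033 * 3.6 = 1.1188
Adjusted = 301 * 1.1188 = 336.76 sec/km

336.76 s/km


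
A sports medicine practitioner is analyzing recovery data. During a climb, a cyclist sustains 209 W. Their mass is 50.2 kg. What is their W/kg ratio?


Power-to-weight = 209 W / 50.2 kg
= 4.163 W/kg

4.163 W/kg


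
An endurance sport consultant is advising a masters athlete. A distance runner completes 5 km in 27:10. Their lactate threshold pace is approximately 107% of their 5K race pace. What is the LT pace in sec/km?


Convert to seconds: 27 min 10 s = 1630 s
Pace per km = 1630 / 5 = 326.0 s/km
LT pace = 326.0 * 1.07 = 348.82 s/km

348.82 s/km


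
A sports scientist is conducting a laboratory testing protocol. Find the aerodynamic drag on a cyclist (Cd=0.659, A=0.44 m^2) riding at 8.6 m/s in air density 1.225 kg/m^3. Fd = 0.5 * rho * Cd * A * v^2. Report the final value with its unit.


Fd = 0.5 * 1.225 * 0.659 * 0.44 * 8.6^2
= 0.5 * 1.225 * 0.659 * 0.44 * 73.96
= 13.135 N

13.135 N


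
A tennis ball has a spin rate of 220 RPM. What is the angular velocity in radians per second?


Convert RPM to rad/s: multiply by 2*pi and divide by 60
omega = 220 * 2 * pi / 60
= 23.038 rad/s

23.038 rad/s


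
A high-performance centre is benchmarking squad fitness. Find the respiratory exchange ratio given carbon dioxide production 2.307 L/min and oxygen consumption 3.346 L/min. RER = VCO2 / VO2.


VCO2 = 2.307 L/min
VO2 = 3.346 L/min
RER = 2.307 / 3.346 = 0.6895

0.6895


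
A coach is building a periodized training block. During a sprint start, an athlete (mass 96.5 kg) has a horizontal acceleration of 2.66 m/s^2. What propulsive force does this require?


Propulsive force = mass * acceleration
= 96.5 kg * 2.66 m/s^2
= 256.69 N

256.69 N


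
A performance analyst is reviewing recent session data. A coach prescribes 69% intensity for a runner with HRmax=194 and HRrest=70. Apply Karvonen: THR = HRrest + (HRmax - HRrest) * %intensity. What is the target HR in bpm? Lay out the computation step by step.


Heart rate reserve = 194 - 70 = 124
Intensity fraction = 69 / 100 = 0.69
THR = 70 + 124 * 0.69 = 155.56 bpm

155.56 bpm


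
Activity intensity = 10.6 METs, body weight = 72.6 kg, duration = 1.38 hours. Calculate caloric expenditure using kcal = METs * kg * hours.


kcal = 10.6 * 72.6 * 1.38
= 769.56 * 1.38
= 1061.99 kcal

1061.99 kcal


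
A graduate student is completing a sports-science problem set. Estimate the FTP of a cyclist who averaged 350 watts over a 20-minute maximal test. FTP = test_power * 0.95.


FTP = 350 * 0.95 = 332.5 W

332.5 W


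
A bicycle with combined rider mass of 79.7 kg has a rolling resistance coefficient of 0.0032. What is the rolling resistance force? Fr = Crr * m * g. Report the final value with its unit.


Fr = 0.0032 * 79.7 * 9.81
= 0.25504 * 9.81
= 2.502 N

2.502 N


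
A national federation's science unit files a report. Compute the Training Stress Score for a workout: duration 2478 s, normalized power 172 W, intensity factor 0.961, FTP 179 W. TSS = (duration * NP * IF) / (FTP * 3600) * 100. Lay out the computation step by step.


Product = 2478 * 172 * 0.961 = 409593.576
Base = 179 * 3600 = 644400
TSS = 409593.576 / 644400 * 100 = 63.56

63.56 TSS


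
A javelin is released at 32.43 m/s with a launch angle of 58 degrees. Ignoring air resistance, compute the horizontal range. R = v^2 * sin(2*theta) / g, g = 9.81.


Launch speed squared = 1051.7049
sin(2 * 58 deg) = 0.898794
Range = 1051.7049 * 0.898794 / 9.81
= 96.357 m

96.357 m


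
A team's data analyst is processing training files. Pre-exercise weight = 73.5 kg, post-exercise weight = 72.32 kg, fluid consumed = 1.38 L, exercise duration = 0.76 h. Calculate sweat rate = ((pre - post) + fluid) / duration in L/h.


Weight loss = 73.5 - 72.32 = 1.18 kg (approx L)
Total sweat = 1.18 + 1.38 = 2.56 L
Sweat rate = 2.56 / 0.76 = 3.368 L/h

3.368 L/h


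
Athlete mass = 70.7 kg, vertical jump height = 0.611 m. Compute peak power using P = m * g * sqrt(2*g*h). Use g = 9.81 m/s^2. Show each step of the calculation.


sqrt(2 * 9.81 * 0.611) = sqrt(11.98782) = 3.462343 m/s
P = 70.7 * 9.81 * 3.462343
= 2401.37 W

2401.37 W


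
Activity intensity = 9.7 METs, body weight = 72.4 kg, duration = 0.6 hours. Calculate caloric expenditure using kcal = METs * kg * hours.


kcal = 9.7 * 72.4 * 0.6
= 702.28 * 0.6
= 421.37 kcal

421.37 kcal


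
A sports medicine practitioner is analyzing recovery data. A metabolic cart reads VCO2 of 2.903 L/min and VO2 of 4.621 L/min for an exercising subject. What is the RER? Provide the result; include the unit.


RER = VCO2 / VO2 = 2.903 / 4.621 = 0.6282

0.6282


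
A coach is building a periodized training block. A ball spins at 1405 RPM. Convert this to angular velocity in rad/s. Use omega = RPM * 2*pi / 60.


omega = 1405 * 2 * pi / 60
= 1405 * 6.28318531 / 60
= 8827.875 / 60
= 147.131 rad/s

147.131 rad/s


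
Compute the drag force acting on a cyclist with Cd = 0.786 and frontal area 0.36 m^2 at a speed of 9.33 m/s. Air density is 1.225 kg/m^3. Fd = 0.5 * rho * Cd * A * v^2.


Step 1: v^2 = 87.0489
Step 2: Fd = 0.5 * 1.225 * 0.786 * 0.36 * 87.0489
= 15.087 N

15.087 N


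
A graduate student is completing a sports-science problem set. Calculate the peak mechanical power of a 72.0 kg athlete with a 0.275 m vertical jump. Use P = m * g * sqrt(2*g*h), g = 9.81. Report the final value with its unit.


First, sqrt(2gh) = sqrt(2 * 9.81 * 0.275)
= sqrt(5.3955) = 2.322822 m/s
Power = 72.0 * 9.81 * 2.322822 = 1640.66 W

1640.66 W


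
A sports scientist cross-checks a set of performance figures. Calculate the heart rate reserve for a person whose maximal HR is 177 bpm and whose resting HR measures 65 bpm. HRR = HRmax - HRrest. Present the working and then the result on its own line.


HRmax = 177 bpm
HRrest = 65 bpm
HRR = 177 - 65 = 112 bpm

112 bpm


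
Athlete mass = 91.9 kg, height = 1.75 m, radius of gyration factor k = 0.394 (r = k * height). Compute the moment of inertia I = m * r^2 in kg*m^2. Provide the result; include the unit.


r = k * height = 0.394 * 1.75 = 0.6895 m
r^2 = 0.6895^2 = 0.47541
I = 91.9 * 0.47541 = 43.69 kg*m^2

43.69 kg*m^2


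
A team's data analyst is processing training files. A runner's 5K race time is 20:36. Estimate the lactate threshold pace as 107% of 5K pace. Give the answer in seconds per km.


Total race time = 20*60 + 36 = 1236 seconds
5K pace = 1236 / 5 = 247.2 sec/km
LT pace = 247.2 * 1.07 = 264.5 sec/km

264.5 s/km


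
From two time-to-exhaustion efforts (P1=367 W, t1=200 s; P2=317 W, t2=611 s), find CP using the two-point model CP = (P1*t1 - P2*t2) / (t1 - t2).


Work in trial 1 = 73400 J
Work in trial 2 = 193687 J
Delta work = -120287 J
Delta time = -411 s
CP = -120287 / -411 = 292.67 W

292.67 W


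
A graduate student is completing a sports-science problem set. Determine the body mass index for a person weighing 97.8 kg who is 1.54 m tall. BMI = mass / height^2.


BMI = mass / height^2
= 97.8 / 1.54^2
= 97.8 / 2.3716
= 41.24 kg/m^2

41.24 kg/m^2


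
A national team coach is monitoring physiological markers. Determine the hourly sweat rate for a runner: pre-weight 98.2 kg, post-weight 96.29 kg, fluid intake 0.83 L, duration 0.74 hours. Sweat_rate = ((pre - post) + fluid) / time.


Mass lost = 98.2 - 96.29 = 1.91 kg
Add fluid consumed: 1.91 + 0.83 = 2.74 L total sweat
Sweat rate = 2.74 / 0.74 = 3.703 L/h

3.703 L/h


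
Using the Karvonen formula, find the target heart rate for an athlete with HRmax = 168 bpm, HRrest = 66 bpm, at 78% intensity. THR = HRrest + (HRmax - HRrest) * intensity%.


HRR = 168 - 66 = 102
THR = 66 + 102 * 0.78
= 66 + 79.56
= 145.56 bpm

145.56 bpm


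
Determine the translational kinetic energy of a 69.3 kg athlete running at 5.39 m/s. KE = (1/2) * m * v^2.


KE = 0.5 * m * v^2
= 0.5 * 69.3 * 5.39^2
= 0.5 * 69.3 * 29.0521
= 1006.66 J

1006.66 J


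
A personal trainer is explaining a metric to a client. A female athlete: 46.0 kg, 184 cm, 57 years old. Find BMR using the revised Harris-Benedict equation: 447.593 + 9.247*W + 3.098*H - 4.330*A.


Intercept = 447.593
Weight contribution = 9.247 * 46.0 = 425.362
Height contribution = 3.098 * 184 = 570.032
Age contribution = 4.33 * 57 = 246.81
BMR = 447.593 + 425.362 + 570.032 - 246.81
= 1196.18 kcal/day

1196.18 kcal/day


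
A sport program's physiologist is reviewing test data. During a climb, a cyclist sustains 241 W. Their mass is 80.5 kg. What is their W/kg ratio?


Power-to-weight = 241 W / 80.5 kg
= 2.994 W/kg

2.994 W/kg


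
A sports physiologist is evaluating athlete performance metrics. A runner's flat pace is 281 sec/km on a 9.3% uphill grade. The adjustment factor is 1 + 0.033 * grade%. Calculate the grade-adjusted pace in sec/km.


Factor = 1 + 0.033 * 9.3 = 1.3069
Adjusted pace = 281 * 1.3069
= 367.24 sec/km

367.24 s/km


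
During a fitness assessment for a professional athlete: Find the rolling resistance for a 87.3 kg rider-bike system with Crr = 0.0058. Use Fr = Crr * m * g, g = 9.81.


m * g = 87.3 * 9.81 = 856.413 N
Fr = 0.0058 * 856.413 = 4.967 N

4.967 N


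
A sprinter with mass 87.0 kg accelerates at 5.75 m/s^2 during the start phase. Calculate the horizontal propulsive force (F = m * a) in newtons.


F = m * a
= 87.0 * 5.75
= 500.25 N

500.25 N


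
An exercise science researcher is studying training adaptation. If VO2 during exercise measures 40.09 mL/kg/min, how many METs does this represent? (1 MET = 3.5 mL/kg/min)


METs = VO2 / 3.5 = 40.09 / 3.5 = 11.45

11.45 METs


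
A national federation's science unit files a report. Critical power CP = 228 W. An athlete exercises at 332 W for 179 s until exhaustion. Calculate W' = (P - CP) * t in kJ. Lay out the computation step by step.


P - CP = 332 - 228 = 104 W
W' = 104 * 179 = 18616 J
= 18616 / 1000 = 18.616 kJ

18.616 kJ


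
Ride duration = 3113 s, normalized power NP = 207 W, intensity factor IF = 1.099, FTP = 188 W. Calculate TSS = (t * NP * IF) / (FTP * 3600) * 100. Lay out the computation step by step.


Numerator = 3113 * 207 * 1.099 = 708185.709
Denominator = 188 * 3600 = 676800
TSS = 708185.709 / 676800 * 100
= 104.64

104.64 TSS


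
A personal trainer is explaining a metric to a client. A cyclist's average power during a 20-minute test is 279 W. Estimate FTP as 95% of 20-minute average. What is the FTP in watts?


FTP = 20-min power * 0.95
= 279 * 0.95
= 265.05 W

265.05 W


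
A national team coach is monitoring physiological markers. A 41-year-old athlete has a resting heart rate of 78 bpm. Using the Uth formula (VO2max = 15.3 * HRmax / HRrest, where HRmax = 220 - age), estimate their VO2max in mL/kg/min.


HRmax = 220 - 41 = 179 bpm
Ratio = HRmax / HRrest = 179 / 78 = 2.2949
VO2max = 15.3 * 2.2949 = 35.11 mL/kg/min

35.11 mL/kg/min


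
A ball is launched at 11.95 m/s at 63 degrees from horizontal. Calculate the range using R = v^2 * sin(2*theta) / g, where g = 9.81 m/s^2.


sin(2 * 63) = sin(126) = 0.809017
v^2 = 11.95^2 = 142.8025
R = 142.8025 * 0.809017 / 9.81
= 11.777 m

11.777 m


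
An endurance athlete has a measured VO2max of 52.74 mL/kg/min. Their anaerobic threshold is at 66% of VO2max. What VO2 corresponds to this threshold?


Anaerobic threshold VO2 = VO2max * 66%
= 52.74 * 0.66
= 34.81 mL/kg/min

34.81 mL/kg/min


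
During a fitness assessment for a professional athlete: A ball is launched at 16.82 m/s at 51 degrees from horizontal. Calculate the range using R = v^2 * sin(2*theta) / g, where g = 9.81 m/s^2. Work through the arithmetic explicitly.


sin(2 * 51) = sin(102) = 0.978148
v^2 = 16.82^2 = 282.9124
R = 282.9124 * 0.978148 / 9.81
= 28.209 m

28.209 m


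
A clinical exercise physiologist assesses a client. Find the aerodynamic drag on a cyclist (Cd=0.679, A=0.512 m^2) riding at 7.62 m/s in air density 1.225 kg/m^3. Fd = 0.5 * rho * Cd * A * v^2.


Fd = 0.5 * 1.225 * 0.679 * 0.512 * 7.62^2
= 0.5 * 1.225 * 0.679 * 0.512 * 58.0644
= 12.364 N

12.364 N


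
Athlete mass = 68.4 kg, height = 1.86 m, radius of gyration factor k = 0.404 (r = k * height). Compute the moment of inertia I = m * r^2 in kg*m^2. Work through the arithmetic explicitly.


r = k * height = 0.404 * 1.86 = 0.75144 m
r^2 = 0.75144^2 = 0.564662
I = 68.4 * 0.564662 = 38.623 kg*m^2

38.623 kg*m^2


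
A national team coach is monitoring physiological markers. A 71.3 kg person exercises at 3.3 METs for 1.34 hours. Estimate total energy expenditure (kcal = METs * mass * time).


Energy = METs * mass(kg) * time(h)
= 3.3 * 71.3 * 1.34
= 315.29 kcal

315.29 kcal


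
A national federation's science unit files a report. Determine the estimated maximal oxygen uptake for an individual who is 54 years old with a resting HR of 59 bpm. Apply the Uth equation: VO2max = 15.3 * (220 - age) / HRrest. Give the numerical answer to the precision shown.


HRmax = 220 - 54 = 166
VO2max = 15.3 * (166 / 59)
= 15.3 * 2.8136
= 43.05 mL/kg/min

43.05 mL/kg/min


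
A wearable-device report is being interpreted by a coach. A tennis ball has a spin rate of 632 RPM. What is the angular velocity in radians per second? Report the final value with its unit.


Convert RPM to rad/s: multiply by 2*pi and divide by 60
omega = 632 * 2 * pi / 60
= 66.183 rad/s

66.183 rad/s


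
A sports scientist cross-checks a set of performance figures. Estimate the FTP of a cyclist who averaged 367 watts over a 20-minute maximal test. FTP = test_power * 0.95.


FTP = 367 * 0.95 = 348.65 W

348.65 W


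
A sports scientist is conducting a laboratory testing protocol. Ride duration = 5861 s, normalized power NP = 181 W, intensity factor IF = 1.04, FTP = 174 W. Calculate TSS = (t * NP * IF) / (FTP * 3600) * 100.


Numerator = 5861 * 181 * 1.04 = 1103274.64
Denominator = 174 * 3600 = 626400
TSS = 1103274.64 / 626400 * 100
= 176.13

176.13 TSS


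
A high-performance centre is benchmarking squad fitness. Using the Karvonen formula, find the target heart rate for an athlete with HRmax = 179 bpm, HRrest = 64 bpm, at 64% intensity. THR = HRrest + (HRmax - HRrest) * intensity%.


HRR = 179 - 64 = 115
THR = 64 + 115 * 0.64
= 64 + 73.6
= 137.6 bpm

137.6 bpm


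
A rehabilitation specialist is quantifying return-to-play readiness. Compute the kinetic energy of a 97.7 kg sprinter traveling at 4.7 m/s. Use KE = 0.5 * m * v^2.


Velocity squared = 22.09
KE = 0.5 * 97.7 * 22.09 = 1079.1 J

1079.1 J


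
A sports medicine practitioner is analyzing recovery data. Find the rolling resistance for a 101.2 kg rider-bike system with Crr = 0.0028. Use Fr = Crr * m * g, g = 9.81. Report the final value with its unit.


m * g = 101.2 * 9.81 = 992.772 N
Fr = 0.0028 * 992.772 = 2.78 N

2.78 N


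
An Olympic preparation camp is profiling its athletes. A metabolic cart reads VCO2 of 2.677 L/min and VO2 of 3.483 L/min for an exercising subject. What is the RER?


RER = VCO2 / VO2 = 2.677 / 3.483 = 0.7686

0.7686


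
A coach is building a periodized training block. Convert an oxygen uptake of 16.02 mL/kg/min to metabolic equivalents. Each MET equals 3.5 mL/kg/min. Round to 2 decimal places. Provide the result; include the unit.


One MET = 3.5 mL/kg/min
Number of METs = 16.02 / 3.5
= 4.58 METs

4.58 METs


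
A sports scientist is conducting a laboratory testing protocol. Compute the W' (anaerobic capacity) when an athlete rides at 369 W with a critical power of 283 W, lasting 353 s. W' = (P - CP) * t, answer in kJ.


Above-CP power = 86 W
Duration = 353 s
W' = 86 * 353 = 30358 J
Convert: 30358 / 1000 = 30.358 kJ

30.358 kJ


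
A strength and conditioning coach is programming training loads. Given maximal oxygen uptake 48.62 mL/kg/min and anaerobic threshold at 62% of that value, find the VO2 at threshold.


Percentage as decimal = 0.62
VO2 at AT = 48.62 * 0.62 = 30.14 mL/kg/min

30.14 mL/kg/min


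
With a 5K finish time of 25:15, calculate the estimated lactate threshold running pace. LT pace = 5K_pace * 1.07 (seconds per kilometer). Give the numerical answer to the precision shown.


Race duration = 1515 s for 5 km
Average pace = 1515 / 5 = 303.0 s/km
LT pace = 303.0 * 1.07
= 324.21 s/km

324.21 s/km


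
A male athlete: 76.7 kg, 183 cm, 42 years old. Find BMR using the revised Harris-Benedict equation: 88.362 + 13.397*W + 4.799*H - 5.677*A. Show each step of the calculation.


Intercept = 88.362
Weight contribution = 13.397 * 76.7 = 1027.5499
Height contribution = 4.799 * 183 = 878.217
Age contribution = 5.677 * 42 = 238.434
BMR = 88.362 + 1027.5499 + 878.217 - 238.434
= 1755.69 kcal/day

1755.69 kcal/day


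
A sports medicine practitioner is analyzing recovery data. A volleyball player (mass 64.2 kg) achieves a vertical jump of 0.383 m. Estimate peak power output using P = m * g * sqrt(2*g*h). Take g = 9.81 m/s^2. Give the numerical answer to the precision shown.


2 * g * h = 2 * 9.81 * 0.383 = 7.51446
sqrt(7.51446) = 2.741252 m/s
P = 64.2 * 9.81 * 2.741252 = 1726.45 W

1726.45 W


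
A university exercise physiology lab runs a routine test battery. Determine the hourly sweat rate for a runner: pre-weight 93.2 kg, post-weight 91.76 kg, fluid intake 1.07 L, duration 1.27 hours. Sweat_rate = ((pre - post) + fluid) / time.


Mass lost = 93.2 - 91.76 = 1.44 kg
Add fluid consumed: 1.44 + 1.07 = 2.51 L total sweat
Sweat rate = 2.51 / 1.27 = 1.976 L/h

1.976 L/h


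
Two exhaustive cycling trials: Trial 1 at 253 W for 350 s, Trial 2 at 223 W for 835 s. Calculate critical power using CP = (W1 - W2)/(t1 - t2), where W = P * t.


W1 = 253 * 350 = 88550 J
W2 = 223 * 835 = 186205 J
CP = (88550 - 186205) / (350 - 835)
= -97655 / -485
= 201.35 W

201.35 W


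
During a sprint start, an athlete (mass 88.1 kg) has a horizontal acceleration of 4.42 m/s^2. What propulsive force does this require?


Propulsive force = mass * acceleration
= 88.1 kg * 4.42 m/s^2
= 389.4 N

389.4 N


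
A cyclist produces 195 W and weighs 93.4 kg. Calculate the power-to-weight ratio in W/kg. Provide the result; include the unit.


P/W = power / mass
= 195 / 93.4
= 2.088 W/kg

2.088 W/kg


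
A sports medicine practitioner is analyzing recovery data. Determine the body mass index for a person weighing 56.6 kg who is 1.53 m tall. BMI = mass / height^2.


BMI = mass / height^2
= 56.6 / 1.53^2
= 56.6 / 2.3409
= 24.18 kg/m^2

24.18 kg/m^2


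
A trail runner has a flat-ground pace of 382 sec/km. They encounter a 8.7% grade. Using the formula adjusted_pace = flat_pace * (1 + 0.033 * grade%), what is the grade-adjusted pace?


Grade factor = 1 + 0.033 * 8.7 = 1.2871
Adjusted = 382 * 1.2871 = 491.67 sec/km

491.67 s/km


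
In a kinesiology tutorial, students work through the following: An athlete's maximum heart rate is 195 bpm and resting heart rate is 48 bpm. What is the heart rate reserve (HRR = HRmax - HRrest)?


HRR = HRmax - HRrest
= 195 - 48
= 147 bpm

147 bpm


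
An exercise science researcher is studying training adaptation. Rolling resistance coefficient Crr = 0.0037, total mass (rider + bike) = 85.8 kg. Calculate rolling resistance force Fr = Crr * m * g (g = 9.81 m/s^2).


Fr = Crr * m * g
= 0.0037 * 85.8 * 9.81
= 3.114 N

3.114 N


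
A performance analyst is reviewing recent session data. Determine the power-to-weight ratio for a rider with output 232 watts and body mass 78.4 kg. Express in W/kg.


P/W = 232 / 78.4 = 2.959 W/kg

2.959 W/kg


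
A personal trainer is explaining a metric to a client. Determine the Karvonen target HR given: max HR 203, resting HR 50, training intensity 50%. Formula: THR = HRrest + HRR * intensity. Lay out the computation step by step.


HRR = HRmax - HRrest = 203 - 50 = 153
THR = 50 + 153 * 0.5
= 126.5 bpm

126.5 bpm


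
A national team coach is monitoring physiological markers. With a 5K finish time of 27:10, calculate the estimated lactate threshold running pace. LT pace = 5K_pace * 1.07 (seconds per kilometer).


Race duration = 1630 s for 5 km
Average pace = 1630 / 5 = 326.0 s/km
LT pace = 326.0 * 1.07
= 348.82 s/km

348.82 s/km
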